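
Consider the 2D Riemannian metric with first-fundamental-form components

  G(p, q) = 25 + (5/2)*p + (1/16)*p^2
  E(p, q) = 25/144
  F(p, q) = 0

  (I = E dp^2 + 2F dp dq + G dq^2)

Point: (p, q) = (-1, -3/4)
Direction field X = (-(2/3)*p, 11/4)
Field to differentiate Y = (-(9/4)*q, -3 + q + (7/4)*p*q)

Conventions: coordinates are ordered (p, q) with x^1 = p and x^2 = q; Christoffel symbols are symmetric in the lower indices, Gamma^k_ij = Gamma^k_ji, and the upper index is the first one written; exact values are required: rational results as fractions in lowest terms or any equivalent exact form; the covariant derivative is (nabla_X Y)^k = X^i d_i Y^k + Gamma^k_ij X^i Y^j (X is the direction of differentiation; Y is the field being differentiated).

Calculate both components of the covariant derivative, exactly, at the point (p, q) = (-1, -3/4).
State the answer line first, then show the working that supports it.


Answer: (nabla_X Y)^p = 63459/1600, (nabla_X Y)^q = -3379/1216

E = 25/144, F = 0, G = 361/16 at the point
E_p = 0, E_q = 0, F_p = 0, F_q = 0, G_p = 19/8, G_q = 0
EG - F^2 = 9025/2304;  g^inv = (2304/9025) * [[361/16, 0], [0, 25/144]]
first-kind symbols [ij,l] = (1/2)(d_i g_jl + d_j g_il - d_l g_ij): [pp,p] = E_p/2 = 0, [pp,q] = F_p - E_q/2 = 0, [pq,p] = E_q/2 = 0, [pq,q] = G_p/2 = 19/16, [qq,p] = F_q - G_p/2 = -19/16, [qq,q] = G_q/2 = 0
Gamma^p_ij = (G*[ij,p] - F*[ij,q])/(EG - F^2), Gamma^q_ij = (E*[ij,q] - F*[ij,p])/(EG - F^2)
Gamma_ppp = 0, Gamma_ppq = 0, Gamma_pqq = -171/25, Gamma_qpp = 0, Gamma_qpq = 1/19, Gamma_qqq = 0
X = (2/3, 11/4), Y = (27/16, -39/16) at the point


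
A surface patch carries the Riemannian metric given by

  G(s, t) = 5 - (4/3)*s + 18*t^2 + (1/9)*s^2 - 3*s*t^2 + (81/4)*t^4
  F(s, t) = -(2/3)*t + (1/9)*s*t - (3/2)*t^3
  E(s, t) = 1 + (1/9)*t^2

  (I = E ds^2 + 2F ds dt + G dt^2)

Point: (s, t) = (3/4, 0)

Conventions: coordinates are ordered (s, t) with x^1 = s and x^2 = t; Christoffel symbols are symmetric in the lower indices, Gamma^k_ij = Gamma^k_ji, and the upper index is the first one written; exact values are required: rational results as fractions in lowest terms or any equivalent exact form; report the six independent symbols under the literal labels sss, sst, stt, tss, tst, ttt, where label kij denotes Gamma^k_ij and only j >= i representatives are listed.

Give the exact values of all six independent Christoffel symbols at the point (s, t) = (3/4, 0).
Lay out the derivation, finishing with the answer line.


E = 1, F = 0, G = 65/16 at the point
E_s = 0, E_t = 0, F_s = 0, F_t = -7/12, G_s = -7/6, G_t = 0
EG - F^2 = 65/16;  g^inv = (16/65) * [[65/16, 0], [0, 1]]
first-kind symbols [ij,l] = (1/2)(d_i g_jl + d_j g_il - d_l g_ij): [ss,s] = E_s/2 = 0, [ss,t] = F_s - E_t/2 = 0, [st,s] = E_t/2 = 0, [st,t] = G_s/2 = -7/12, [tt,s] = F_t - G_s/2 = 0, [tt,t] = G_t/2 = 0
Gamma^s_ij = (G*[ij,s] - F*[ij,t])/(EG - F^2), Gamma^t_ij = (E*[ij,t] - F*[ij,s])/(EG - F^2)

Answer: Gamma_sss = 0, Gamma_sst = 0, Gamma_stt = 0, Gamma_tss = 0, Gamma_tst = -28/195, Gamma_ttt = 0


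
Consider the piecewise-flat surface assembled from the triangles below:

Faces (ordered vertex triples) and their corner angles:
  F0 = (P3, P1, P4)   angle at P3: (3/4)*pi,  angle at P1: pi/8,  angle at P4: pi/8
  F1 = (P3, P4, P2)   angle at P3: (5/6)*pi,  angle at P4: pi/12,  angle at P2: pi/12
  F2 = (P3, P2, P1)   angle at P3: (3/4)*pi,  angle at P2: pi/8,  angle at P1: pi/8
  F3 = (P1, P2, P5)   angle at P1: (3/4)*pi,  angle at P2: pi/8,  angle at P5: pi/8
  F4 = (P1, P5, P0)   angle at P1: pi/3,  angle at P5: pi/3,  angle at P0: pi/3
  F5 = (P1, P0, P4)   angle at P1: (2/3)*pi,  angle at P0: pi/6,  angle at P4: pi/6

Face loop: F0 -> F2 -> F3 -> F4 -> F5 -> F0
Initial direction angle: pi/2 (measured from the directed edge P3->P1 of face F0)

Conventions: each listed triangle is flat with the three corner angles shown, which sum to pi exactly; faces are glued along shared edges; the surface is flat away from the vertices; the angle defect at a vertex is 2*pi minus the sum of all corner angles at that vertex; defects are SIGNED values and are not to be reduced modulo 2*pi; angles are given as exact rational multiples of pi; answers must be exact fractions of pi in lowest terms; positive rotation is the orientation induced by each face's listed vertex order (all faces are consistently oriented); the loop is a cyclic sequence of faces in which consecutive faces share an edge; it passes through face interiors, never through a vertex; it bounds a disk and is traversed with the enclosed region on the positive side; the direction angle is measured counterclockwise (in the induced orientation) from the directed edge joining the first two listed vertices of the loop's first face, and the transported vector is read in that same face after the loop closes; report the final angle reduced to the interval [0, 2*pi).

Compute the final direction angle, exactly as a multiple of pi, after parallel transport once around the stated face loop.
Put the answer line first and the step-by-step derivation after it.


Answer: final direction angle = pi/2

enclosed vertex P1: corner angles sum to 2*pi, defect = 2*pi - 2*pi = 0
the final direction is the initial angle plus the enclosed defects, taken mod 2*pi in the induced orientation
final angle = pi/2 + 0 = pi/2 (mod 2*pi)


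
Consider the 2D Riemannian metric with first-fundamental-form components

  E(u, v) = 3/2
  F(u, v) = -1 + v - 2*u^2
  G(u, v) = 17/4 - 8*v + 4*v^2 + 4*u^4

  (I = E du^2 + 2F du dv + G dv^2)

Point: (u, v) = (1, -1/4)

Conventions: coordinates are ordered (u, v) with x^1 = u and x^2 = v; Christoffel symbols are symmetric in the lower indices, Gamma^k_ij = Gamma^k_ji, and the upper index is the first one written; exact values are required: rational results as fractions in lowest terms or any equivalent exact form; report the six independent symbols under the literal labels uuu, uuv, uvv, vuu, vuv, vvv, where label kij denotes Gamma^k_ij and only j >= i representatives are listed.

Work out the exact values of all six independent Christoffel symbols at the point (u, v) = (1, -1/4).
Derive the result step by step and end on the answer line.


E = 3/2, F = -13/4, G = 21/2 at the point
E_u = 0, E_v = 0, F_u = -4, F_v = 1, G_u = 16, G_v = -10
EG - F^2 = 83/16;  g^inv = (16/83) * [[21/2, 13/4], [13/4, 3/2]]
first-kind symbols [ij,l] = (1/2)(d_i g_jl + d_j g_il - d_l g_ij): [uu,u] = E_u/2 = 0, [uu,v] = F_u - E_v/2 = -4, [uv,u] = E_v/2 = 0, [uv,v] = G_u/2 = 8, [vv,u] = F_v - G_u/2 = -7, [vv,v] = G_v/2 = -5
Gamma^u_ij = (G*[ij,u] - F*[ij,v])/(EG - F^2), Gamma^v_ij = (E*[ij,v] - F*[ij,u])/(EG - F^2)

Answer: Gamma_uuu = -208/83, Gamma_uuv = 416/83, Gamma_uvv = -1436/83, Gamma_vuu = -96/83, Gamma_vuv = 192/83, Gamma_vvv = -484/83


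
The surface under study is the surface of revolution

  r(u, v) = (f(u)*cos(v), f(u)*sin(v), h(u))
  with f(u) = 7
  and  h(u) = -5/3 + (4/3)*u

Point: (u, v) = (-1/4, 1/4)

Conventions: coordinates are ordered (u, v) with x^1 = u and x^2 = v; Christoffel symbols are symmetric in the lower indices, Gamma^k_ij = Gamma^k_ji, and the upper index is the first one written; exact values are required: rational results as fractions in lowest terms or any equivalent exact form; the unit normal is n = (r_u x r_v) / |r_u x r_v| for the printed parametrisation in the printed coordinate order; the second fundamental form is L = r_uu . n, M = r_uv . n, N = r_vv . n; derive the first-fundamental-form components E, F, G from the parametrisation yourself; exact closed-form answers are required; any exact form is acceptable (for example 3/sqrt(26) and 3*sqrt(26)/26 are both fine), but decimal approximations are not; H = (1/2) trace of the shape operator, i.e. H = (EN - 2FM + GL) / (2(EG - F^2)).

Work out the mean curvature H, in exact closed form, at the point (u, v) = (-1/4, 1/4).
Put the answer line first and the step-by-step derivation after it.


Answer: H = 1/14

f = 7, f' = 0, f'' = 0, h' = 4/3, h'' = 0
E = 16/9, F = 0, G = 49; answer radicand W^2 = 16/9
unnormalised second-form numerators: l = 0, m = 0, n = 28/3; L = l/sqrt(16/9), and similarly M = m/sqrt(W^2), N = n/sqrt(W^2)
H = (E*n - 2*F*m + G*l) / (2*(EG - F^2)*sqrt(W^2)); E*n - 2*F*m + G*l = 448/27, EG - F^2 = 784/9, so H = (2/21)/sqrt(16/9)


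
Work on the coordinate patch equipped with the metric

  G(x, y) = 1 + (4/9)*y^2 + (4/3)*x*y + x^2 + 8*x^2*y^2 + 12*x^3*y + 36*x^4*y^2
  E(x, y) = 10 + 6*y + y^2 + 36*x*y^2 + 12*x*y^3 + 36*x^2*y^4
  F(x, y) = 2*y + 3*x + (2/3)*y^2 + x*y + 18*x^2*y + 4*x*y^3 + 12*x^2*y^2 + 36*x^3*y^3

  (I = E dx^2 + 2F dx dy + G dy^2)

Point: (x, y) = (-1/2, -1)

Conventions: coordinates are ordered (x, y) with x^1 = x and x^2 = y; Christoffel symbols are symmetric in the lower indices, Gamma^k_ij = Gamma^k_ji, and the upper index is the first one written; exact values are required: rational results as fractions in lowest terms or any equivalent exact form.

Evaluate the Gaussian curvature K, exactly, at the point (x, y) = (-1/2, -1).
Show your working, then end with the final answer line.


E = 2, F = 8/3, G = 73/9, EG - F^2 = 82/9 at the point
E_x = -12, E_y = -14, F_x = -23, F_y = -125/6, G_x = -112/3, G_y = -104/9
E_yy = 110, F_xy = 100, G_xx = 162
The intrinsic route: Brioschi's K = (det M1 - det M2)/(EG - F^2)^2.
M1 = [[-E_yy/2 + F_xy - G_xx/2, E_x/2, F_x - E_y/2], [F_y - G_x/2, E, F], [G_y/2, F, G]] = [[-36, -6, -16], [-13/6, 2, 8/3], [-52/9, 8/3, 73/9]]; det M1 = -3901/9
M2 = [[0, E_y/2, G_x/2], [E_y/2, E, F], [G_x/2, F, G]] = [[0, -7, -56/3], [-7, 2, 8/3], [-56/3, 8/3, 73/9]]; det M2 = -3577/9
det M1 - det M2 = -36; K = -36 / (82/9)^2 = -729/1681

Answer: K = -729/1681


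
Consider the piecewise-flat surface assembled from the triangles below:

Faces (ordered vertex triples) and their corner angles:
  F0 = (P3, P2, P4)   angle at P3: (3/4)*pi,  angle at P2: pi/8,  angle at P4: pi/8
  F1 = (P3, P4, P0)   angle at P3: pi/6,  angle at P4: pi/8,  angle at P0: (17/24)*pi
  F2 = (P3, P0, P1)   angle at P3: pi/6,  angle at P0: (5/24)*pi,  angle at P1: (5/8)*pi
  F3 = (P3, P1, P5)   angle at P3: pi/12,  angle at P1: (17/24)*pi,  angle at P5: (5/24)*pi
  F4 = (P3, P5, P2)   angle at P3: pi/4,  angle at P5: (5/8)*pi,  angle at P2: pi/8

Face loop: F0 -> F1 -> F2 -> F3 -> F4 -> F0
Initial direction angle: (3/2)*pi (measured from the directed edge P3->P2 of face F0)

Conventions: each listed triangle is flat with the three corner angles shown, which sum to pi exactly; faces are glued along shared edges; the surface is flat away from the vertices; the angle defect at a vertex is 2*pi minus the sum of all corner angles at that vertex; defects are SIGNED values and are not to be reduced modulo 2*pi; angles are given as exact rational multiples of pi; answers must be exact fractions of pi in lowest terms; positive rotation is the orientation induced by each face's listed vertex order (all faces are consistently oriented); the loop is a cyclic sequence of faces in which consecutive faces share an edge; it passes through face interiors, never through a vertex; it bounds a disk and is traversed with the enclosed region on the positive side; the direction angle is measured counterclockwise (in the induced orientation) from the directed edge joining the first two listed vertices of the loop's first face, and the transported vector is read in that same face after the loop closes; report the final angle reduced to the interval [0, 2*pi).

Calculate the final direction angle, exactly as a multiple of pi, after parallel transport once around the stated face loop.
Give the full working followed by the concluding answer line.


enclosed vertex P3: corner angles sum to (17/12)*pi, defect = 2*pi - (17/12)*pi = (7/12)*pi
the rotation equals the total enclosed defect, so the final angle is initial + defects (mod 2*pi)
final angle = (3/2)*pi + (7/12)*pi = pi/12 (mod 2*pi)

Answer: final direction angle = pi/12


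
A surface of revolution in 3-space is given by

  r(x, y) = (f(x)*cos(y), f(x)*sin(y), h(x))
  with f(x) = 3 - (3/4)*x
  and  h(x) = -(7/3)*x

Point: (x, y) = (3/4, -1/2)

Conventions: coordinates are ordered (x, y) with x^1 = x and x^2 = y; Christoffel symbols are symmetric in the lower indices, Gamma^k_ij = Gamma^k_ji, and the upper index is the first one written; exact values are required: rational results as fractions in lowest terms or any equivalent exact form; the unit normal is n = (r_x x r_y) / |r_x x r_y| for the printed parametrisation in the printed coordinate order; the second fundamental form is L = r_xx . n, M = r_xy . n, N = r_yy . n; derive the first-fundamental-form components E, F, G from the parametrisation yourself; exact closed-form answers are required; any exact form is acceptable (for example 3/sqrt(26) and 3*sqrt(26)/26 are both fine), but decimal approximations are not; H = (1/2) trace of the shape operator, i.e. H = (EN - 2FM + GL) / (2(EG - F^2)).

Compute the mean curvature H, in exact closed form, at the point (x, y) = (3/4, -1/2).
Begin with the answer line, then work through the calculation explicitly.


Answer: H = -224*sqrt(865)/33735

f = 39/16, f' = -3/4, f'' = 0, h' = -7/3, h'' = 0
E = 865/144, F = 0, G = 1521/256; answer radicand W^2 = 865/144
unnormalised second-form numerators: l = 0, m = 0, n = -91/16; L = l/sqrt(865/144), and similarly M = m/sqrt(W^2), N = n/sqrt(W^2)
H = (E*n - 2*F*m + G*l) / (2*(EG - F^2)*sqrt(W^2)); E*n - 2*F*m + G*l = -78715/2304, EG - F^2 = 146185/4096, so H = (-56/117)/sqrt(865/144)


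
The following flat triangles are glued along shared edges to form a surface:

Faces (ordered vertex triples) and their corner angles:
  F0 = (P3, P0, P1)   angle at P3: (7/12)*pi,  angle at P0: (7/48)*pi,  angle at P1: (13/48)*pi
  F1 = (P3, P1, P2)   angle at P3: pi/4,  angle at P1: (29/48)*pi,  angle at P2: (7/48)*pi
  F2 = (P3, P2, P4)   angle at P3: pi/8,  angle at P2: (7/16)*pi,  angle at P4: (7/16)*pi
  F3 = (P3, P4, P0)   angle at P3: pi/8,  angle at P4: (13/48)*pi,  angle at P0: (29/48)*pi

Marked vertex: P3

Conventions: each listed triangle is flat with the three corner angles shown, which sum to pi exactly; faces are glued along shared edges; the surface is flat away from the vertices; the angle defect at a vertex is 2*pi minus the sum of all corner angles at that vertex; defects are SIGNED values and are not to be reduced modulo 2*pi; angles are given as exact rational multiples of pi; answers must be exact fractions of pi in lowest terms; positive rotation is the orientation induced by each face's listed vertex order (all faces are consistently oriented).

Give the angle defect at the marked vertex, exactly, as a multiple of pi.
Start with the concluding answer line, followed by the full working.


Answer: defect(P3) = (11/12)*pi

Sum of corner angles at P3: (13/12)*pi
defect = 2*pi - (13/12)*pi


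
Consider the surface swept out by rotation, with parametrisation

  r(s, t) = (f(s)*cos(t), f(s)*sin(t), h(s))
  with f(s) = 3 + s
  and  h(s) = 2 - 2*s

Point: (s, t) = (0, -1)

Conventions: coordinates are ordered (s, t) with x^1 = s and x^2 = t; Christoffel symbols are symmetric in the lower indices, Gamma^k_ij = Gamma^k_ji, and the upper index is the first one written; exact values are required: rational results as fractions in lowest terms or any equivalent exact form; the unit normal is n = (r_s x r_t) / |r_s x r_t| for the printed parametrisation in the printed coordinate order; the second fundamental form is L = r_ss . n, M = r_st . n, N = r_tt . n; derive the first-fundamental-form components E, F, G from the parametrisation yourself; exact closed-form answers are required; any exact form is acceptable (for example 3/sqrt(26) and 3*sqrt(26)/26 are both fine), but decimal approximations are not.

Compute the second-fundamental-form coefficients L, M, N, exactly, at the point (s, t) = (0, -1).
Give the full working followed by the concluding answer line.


f = 3, f' = 1, f'' = 0, h' = -2, h'' = 0
E = 5, F = 0, G = 9; answer radicand W^2 = 5
unnormalised second-form numerators: l = 0, m = 0, n = -6; L = l/sqrt(5), and similarly M = m/sqrt(W^2), N = n/sqrt(W^2)

Answer: L = 0, M = 0, N = -6*sqrt(5)/5


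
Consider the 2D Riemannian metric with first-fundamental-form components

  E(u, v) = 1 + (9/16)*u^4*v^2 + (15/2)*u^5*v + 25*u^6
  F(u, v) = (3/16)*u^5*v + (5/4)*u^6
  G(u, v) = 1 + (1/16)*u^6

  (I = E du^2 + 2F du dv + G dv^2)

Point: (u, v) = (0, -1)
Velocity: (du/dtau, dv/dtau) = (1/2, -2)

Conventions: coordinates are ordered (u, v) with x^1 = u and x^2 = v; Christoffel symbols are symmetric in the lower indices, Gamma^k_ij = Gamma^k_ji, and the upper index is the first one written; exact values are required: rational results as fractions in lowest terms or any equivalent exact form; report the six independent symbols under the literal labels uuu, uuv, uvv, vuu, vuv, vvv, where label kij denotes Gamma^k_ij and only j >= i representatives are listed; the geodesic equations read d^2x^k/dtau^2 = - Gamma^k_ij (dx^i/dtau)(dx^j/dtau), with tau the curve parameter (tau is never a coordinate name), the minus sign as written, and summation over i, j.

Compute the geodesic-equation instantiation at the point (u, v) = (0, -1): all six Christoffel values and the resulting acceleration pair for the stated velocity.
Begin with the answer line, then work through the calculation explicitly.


Answer: Gamma_uuu = 0, Gamma_uuv = 0, Gamma_uvv = 0, Gamma_vuu = 0, Gamma_vuv = 0, Gamma_vvv = 0; accelerations (d^2u/dtau^2, d^2v/dtau^2) = (0, 0)

E = 1, F = 0, G = 1 at the point
E_u = 0, E_v = 0, F_u = 0, F_v = 0, G_u = 0, G_v = 0
EG - F^2 = 1;  g^inv = (1) * [[1, 0], [0, 1]]
first-kind symbols [ij,l] = (1/2)(d_i g_jl + d_j g_il - d_l g_ij): [uu,u] = E_u/2 = 0, [uu,v] = F_u - E_v/2 = 0, [uv,u] = E_v/2 = 0, [uv,v] = G_u/2 = 0, [vv,u] = F_v - G_u/2 = 0, [vv,v] = G_v/2 = 0
Gamma^u_ij = (G*[ij,u] - F*[ij,v])/(EG - F^2), Gamma^v_ij = (E*[ij,v] - F*[ij,u])/(EG - F^2)
Gamma_uuu = 0, Gamma_uuv = 0, Gamma_uvv = 0, Gamma_vuu = 0, Gamma_vuv = 0, Gamma_vvv = 0
d^2u/dtau^2 = -(Gamma_uuu*(1/2)^2 + 2*Gamma_uuv*(1/2)*(-2) + Gamma_uvv*(-2)^2) = 0
d^2v/dtau^2 = -(Gamma_vuu*(1/2)^2 + 2*Gamma_vuv*(1/2)*(-2) + Gamma_vvv*(-2)^2) = 0


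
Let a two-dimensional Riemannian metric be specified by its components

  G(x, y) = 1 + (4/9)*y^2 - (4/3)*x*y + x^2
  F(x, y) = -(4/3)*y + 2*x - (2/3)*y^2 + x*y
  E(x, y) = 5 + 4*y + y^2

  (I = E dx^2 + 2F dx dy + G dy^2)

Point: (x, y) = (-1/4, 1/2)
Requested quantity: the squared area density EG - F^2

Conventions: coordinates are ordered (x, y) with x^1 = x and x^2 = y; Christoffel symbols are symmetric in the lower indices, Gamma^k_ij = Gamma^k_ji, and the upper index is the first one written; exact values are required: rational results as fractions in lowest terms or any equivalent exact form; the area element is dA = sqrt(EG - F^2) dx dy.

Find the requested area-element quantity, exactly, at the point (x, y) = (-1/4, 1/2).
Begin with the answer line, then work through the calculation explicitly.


Answer: EG - F^2 = 1093/144

E = 29/4, F = -35/24, G = 193/144; EG - F^2 = 1093/144


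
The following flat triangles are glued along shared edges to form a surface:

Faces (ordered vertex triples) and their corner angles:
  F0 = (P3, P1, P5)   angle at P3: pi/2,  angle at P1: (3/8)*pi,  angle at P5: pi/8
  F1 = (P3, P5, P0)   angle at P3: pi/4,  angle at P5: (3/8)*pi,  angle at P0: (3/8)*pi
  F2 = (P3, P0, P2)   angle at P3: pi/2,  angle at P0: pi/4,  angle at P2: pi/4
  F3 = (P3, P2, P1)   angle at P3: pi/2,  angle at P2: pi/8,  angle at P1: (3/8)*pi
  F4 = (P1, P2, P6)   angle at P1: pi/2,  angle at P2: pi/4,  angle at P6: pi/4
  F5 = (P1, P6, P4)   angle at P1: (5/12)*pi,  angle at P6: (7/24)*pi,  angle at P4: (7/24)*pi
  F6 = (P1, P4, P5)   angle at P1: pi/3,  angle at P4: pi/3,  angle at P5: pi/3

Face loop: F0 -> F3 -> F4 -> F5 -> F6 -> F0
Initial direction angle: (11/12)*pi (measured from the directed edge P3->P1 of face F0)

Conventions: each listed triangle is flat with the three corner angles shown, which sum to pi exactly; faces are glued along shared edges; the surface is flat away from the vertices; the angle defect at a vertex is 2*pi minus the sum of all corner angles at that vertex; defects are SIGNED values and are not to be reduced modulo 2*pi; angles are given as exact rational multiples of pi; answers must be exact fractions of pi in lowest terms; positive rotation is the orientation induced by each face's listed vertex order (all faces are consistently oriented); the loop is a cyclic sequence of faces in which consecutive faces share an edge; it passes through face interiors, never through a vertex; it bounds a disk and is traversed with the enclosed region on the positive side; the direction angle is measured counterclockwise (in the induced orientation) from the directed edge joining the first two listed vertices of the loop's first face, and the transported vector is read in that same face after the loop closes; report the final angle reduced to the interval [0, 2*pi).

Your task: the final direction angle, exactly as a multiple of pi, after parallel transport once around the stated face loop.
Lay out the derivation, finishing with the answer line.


enclosed vertex P1: corner angles sum to 2*pi, defect = 2*pi - 2*pi = 0
the final direction is the initial angle plus the enclosed defects, taken mod 2*pi in the induced orientation
final angle = (11/12)*pi + 0 = (11/12)*pi (mod 2*pi)

Answer: final direction angle = (11/12)*pi


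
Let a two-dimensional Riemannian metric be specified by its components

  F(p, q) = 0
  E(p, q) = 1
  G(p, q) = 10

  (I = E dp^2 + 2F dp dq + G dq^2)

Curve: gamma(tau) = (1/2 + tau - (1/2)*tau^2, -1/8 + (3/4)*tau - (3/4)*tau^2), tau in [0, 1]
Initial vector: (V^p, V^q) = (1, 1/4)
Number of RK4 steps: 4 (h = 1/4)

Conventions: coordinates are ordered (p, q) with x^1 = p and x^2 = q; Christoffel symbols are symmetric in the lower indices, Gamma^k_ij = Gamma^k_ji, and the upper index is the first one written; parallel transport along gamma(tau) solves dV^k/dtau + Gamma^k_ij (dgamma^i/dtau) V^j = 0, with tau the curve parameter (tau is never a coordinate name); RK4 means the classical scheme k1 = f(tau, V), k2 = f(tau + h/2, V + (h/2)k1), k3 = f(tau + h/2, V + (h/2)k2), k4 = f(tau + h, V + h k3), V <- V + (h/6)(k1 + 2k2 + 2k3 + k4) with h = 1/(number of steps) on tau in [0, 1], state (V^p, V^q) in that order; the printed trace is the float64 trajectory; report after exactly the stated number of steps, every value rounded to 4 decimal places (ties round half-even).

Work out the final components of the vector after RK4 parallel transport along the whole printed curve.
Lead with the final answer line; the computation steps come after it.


Answer: V^p = 1.0000, V^q = 0.2500

gamma'(tau) = (1 - tau, 3/4 - (3/2)*tau); f(tau, V)^k = -Gamma^k_ij(gamma(tau)) gamma'^i(tau) V^j; h = 1/4; intermediate values shown to 6 dp
curve data and Christoffel symbols at the stage parameters:
  tau = 0.000000: gamma = (0.500000, -0.125000), gamma' = (1.000000, 0.750000); Gamma_ppp = 0.000000, Gamma_ppq = 0.000000, Gamma_pqq = 0.000000, Gamma_qpp = 0.000000, Gamma_qpq = 0.000000, Gamma_qqq = 0.000000
  tau = 0.125000: gamma = (0.617188, -0.042969), gamma' = (0.875000, 0.562500); Gamma_ppp = 0.000000, Gamma_ppq = 0.000000, Gamma_pqq = 0.000000, Gamma_qpp = 0.000000, Gamma_qpq = 0.000000, Gamma_qqq = 0.000000
  tau = 0.250000: gamma = (0.718750, 0.015625), gamma' = (0.750000, 0.375000); Gamma_ppp = 0.000000, Gamma_ppq = 0.000000, Gamma_pqq = 0.000000, Gamma_qpp = 0.000000, Gamma_qpq = 0.000000, Gamma_qqq = 0.000000
  tau = 0.375000: gamma = (0.804688, 0.050781), gamma' = (0.625000, 0.187500); Gamma_ppp = 0.000000, Gamma_ppq = 0.000000, Gamma_pqq = 0.000000, Gamma_qpp = 0.000000, Gamma_qpq = 0.000000, Gamma_qqq = 0.000000
  tau = 0.500000: gamma = (0.875000, 0.062500), gamma' = (0.500000, 0.000000); Gamma_ppp = 0.000000, Gamma_ppq = 0.000000, Gamma_pqq = 0.000000, Gamma_qpp = 0.000000, Gamma_qpq = 0.000000, Gamma_qqq = 0.000000
  tau = 0.625000: gamma = (0.929688, 0.050781), gamma' = (0.375000, -0.187500); Gamma_ppp = 0.000000, Gamma_ppq = 0.000000, Gamma_pqq = 0.000000, Gamma_qpp = 0.000000, Gamma_qpq = 0.000000, Gamma_qqq = 0.000000
  tau = 0.750000: gamma = (0.968750, 0.015625), gamma' = (0.250000, -0.375000); Gamma_ppp = 0.000000, Gamma_ppq = 0.000000, Gamma_pqq = 0.000000, Gamma_qpp = 0.000000, Gamma_qpq = 0.000000, Gamma_qqq = 0.000000
  tau = 0.875000: gamma = (0.992188, -0.042969), gamma' = (0.125000, -0.562500); Gamma_ppp = 0.000000, Gamma_ppq = 0.000000, Gamma_pqq = 0.000000, Gamma_qpp = 0.000000, Gamma_qpq = 0.000000, Gamma_qqq = 0.000000
  tau = 1.000000: gamma = (1.000000, -0.125000), gamma' = (0.000000, -0.750000); Gamma_ppp = 0.000000, Gamma_ppq = 0.000000, Gamma_pqq = 0.000000, Gamma_qpp = 0.000000, Gamma_qpq = 0.000000, Gamma_qqq = 0.000000
step 0: V^p = 1.0000, V^q = 0.2500
step 1: k1 = (0.000000, 0.000000), k2 = (0.000000, 0.000000), k3 = (0.000000, 0.000000), k4 = (0.000000, 0.000000); V <- V + (h/6)(k1 + 2k2 + 2k3 + k4): V^p = 1.0000, V^q = 0.2500
step 2: k1 = (0.000000, 0.000000), k2 = (0.000000, 0.000000), k3 = (0.000000, 0.000000), k4 = (0.000000, 0.000000); V <- V + (h/6)(k1 + 2k2 + 2k3 + k4): V^p = 1.0000, V^q = 0.2500
step 3: k1 = (0.000000, 0.000000), k2 = (0.000000, 0.000000), k3 = (0.000000, 0.000000), k4 = (0.000000, 0.000000); V <- V + (h/6)(k1 + 2k2 + 2k3 + k4): V^p = 1.0000, V^q = 0.2500
step 4: k1 = (0.000000, 0.000000), k2 = (0.000000, 0.000000), k3 = (0.000000, 0.000000), k4 = (0.000000, 0.000000); V <- V + (h/6)(k1 + 2k2 + 2k3 + k4): V^p = 1.0000, V^q = 0.2500


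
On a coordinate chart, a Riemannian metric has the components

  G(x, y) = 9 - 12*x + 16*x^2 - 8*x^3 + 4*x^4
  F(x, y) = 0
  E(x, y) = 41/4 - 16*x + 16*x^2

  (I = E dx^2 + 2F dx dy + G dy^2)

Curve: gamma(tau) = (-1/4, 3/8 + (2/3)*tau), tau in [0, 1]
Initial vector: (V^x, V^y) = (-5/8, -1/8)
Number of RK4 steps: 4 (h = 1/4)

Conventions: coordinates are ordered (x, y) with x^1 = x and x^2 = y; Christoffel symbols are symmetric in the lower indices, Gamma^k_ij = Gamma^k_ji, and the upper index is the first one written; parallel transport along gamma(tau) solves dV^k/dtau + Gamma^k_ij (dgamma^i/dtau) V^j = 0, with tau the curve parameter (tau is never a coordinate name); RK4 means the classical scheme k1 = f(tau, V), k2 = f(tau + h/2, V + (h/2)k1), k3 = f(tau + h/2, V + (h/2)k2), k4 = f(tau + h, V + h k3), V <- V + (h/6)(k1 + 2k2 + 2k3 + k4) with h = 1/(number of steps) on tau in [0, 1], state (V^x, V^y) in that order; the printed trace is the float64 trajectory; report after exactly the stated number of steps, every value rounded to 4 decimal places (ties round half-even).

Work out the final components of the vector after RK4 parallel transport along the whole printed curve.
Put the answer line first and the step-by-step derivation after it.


Answer: V^x = -0.4879, V^y = -0.4389

gamma'(tau) = (0, 2/3); f(tau, V)^k = -Gamma^k_ij(gamma(tau)) gamma'^i(tau) V^j; h = 1/4; intermediate values shown to 6 dp
curve data and Christoffel symbols at the stage parameters:
  tau = 0.000000: gamma = (-0.250000, 0.375000), gamma' = (0.000000, 0.666667); Gamma_xxx = -0.786885, Gamma_xxy = 0.000000, Gamma_xyy = 0.713115, Gamma_yxx = 0.000000, Gamma_yxy = -0.827586, Gamma_yyy = 0.000000
  tau = 0.125000: gamma = (-0.250000, 0.458333), gamma' = (0.000000, 0.666667); Gamma_xxx = -0.786885, Gamma_xxy = 0.000000, Gamma_xyy = 0.713115, Gamma_yxx = 0.000000, Gamma_yxy = -0.827586, Gamma_yyy = 0.000000
  tau = 0.250000: gamma = (-0.250000, 0.541667), gamma' = (0.000000, 0.666667); Gamma_xxx = -0.786885, Gamma_xxy = 0.000000, Gamma_xyy = 0.713115, Gamma_yxx = 0.000000, Gamma_yxy = -0.827586, Gamma_yyy = 0.000000
  tau = 0.375000: gamma = (-0.250000, 0.625000), gamma' = (0.000000, 0.666667); Gamma_xxx = -0.786885, Gamma_xxy = 0.000000, Gamma_xyy = 0.713115, Gamma_yxx = 0.000000, Gamma_yxy = -0.827586, Gamma_yyy = 0.000000
  tau = 0.500000: gamma = (-0.250000, 0.708333), gamma' = (0.000000, 0.666667); Gamma_xxx = -0.786885, Gamma_xxy = 0.000000, Gamma_xyy = 0.713115, Gamma_yxx = 0.000000, Gamma_yxy = -0.827586, Gamma_yyy = 0.000000
  tau = 0.625000: gamma = (-0.250000, 0.791667), gamma' = (0.000000, 0.666667); Gamma_xxx = -0.786885, Gamma_xxy = 0.000000, Gamma_xyy = 0.713115, Gamma_yxx = 0.000000, Gamma_yxy = -0.827586, Gamma_yyy = 0.000000
  tau = 0.750000: gamma = (-0.250000, 0.875000), gamma' = (0.000000, 0.666667); Gamma_xxx = -0.786885, Gamma_xxy = 0.000000, Gamma_xyy = 0.713115, Gamma_yxx = 0.000000, Gamma_yxy = -0.827586, Gamma_yyy = 0.000000
  tau = 0.875000: gamma = (-0.250000, 0.958333), gamma' = (0.000000, 0.666667); Gamma_xxx = -0.786885, Gamma_xxy = 0.000000, Gamma_xyy = 0.713115, Gamma_yxx = 0.000000, Gamma_yxy = -0.827586, Gamma_yyy = 0.000000
  tau = 1.000000: gamma = (-0.250000, 1.041667), gamma' = (0.000000, 0.666667); Gamma_xxx = -0.786885, Gamma_xxy = 0.000000, Gamma_xyy = 0.713115, Gamma_yxx = 0.000000, Gamma_yxy = -0.827586, Gamma_yyy = 0.000000
step 0: V^x = -0.6250, V^y = -0.1250
step 1: k1 = (0.059426, -0.344828), k2 = (0.079918, -0.340729), k3 = (0.079674, -0.339316), k4 = (0.099755, -0.333838); V <- V + (h/6)(k1 + 2k2 + 2k3 + k4): V^x = -0.6051, V^y = -0.2099
step 2: k1 = (0.099811, -0.333831), k2 = (0.119650, -0.326947), k3 = (0.119241, -0.325579), k4 = (0.138507, -0.317384); V <- V + (h/6)(k1 + 2k2 + 2k3 + k4): V^x = -0.5752, V^y = -0.2915
step 3: k1 = (0.138563, -0.317369), k2 = (0.157423, -0.307813), k3 = (0.156855, -0.306512), k4 = (0.174992, -0.295733); V <- V + (h/6)(k1 + 2k2 + 2k3 + k4): V^x = -0.5360, V^y = -0.3682
step 4: k1 = (0.175045, -0.295711), k2 = (0.192618, -0.283639), k3 = (0.191901, -0.282427), k4 = (0.208613, -0.269242); V <- V + (h/6)(k1 + 2k2 + 2k3 + k4): V^x = -0.4879, V^y = -0.4389


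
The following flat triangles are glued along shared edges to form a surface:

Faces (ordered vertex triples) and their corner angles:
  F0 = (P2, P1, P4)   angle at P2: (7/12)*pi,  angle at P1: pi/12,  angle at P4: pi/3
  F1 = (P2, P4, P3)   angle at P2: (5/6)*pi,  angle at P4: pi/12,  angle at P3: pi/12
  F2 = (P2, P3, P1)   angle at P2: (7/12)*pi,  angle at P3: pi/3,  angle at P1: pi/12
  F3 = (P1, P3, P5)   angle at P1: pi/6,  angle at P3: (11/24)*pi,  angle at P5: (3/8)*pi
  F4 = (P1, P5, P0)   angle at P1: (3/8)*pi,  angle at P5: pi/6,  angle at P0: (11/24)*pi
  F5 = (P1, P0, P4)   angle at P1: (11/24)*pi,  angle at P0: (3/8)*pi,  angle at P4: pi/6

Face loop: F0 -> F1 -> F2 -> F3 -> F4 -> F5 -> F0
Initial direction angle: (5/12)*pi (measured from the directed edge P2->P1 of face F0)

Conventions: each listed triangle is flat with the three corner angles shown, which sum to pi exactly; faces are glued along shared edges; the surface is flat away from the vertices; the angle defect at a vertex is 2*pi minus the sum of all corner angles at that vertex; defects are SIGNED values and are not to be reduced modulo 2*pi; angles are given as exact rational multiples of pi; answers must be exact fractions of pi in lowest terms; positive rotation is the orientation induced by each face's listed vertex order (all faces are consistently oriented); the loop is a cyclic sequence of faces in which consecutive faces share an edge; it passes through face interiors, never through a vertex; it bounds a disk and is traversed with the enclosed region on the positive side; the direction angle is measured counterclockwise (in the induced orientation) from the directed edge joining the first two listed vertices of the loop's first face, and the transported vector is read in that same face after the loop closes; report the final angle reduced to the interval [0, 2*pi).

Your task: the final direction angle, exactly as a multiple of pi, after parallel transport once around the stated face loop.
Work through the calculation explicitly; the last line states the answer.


enclosed vertex P1: corner angles sum to (7/6)*pi, defect = 2*pi - (7/6)*pi = (5/6)*pi
enclosed vertex P2: corner angles sum to 2*pi, defect = 2*pi - 2*pi = 0
transport around the loop rotates by the sum of enclosed defects; add to the initial angle mod 2*pi
final angle = (5/12)*pi + (5/6)*pi = (5/4)*pi (mod 2*pi)

Answer: final direction angle = (5/4)*pi


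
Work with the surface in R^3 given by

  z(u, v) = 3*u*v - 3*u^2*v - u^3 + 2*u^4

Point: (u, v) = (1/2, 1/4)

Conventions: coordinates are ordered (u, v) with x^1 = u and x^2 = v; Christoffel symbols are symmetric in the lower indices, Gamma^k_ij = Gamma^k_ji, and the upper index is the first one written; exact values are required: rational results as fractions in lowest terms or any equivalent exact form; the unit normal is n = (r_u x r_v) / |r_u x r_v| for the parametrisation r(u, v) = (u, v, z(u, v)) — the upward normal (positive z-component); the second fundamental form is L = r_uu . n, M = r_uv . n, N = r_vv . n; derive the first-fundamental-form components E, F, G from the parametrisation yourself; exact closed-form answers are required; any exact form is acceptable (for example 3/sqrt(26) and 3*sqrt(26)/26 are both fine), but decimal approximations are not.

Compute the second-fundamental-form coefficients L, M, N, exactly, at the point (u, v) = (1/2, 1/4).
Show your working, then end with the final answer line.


z_u = 1/4, z_v = 3/4, z_uu = 3/2, z_uv = 0, z_vv = 0
E = 17/16, F = 3/16, G = 25/16; answer radicand W^2 = 13/8
unnormalised second-form numerators: l = 3/2, m = 0, n = 0; L = l/sqrt(13/8), and similarly M = m/sqrt(W^2), N = n/sqrt(W^2)

Answer: L = 3*sqrt(26)/13, M = 0, N = 0


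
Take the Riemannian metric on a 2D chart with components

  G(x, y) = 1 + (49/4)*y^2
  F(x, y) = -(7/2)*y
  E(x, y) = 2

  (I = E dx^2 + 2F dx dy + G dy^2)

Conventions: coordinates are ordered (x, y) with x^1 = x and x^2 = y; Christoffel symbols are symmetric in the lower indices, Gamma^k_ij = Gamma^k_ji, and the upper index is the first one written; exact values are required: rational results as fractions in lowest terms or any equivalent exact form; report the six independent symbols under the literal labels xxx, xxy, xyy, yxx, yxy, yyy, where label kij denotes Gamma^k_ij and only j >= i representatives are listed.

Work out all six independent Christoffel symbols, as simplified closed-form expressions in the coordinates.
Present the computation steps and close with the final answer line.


E = 2; F = -(7/2)*y; G = 1 + (49/4)*y^2
Gamma^k_ij = (1/2) g^{kl} (d_i g_jl + d_j g_il - d_l g_ij), with g^inv = (1/(EG-F^2)) [[G, -F], [-F, E]]
first partials: E_x = 0, E_y = 0, F_x = 0, F_y = -7/2, G_x = 0, G_y = (49/2)*y
D = EG - F^2 = 2 + (49/4)*y^2
expanded: Gamma^x_xx = (G E_x - 2F F_x + F E_y)/(2D), Gamma^x_xy = (G E_y - F G_x)/(2D), Gamma^x_yy = (2G F_y - G G_x - F G_y)/(2D), Gamma^y_xx = (2E F_x - E E_y - F E_x)/(2D), Gamma^y_xy = (E G_x - F E_y)/(2D), Gamma^y_yy = (E G_y - 2F F_y + F G_x)/(2D); substitute and cancel common factors

Answer: Gamma_xxx = 0, Gamma_xxy = 0, Gamma_xyy = -14/(49*y^2 + 8), Gamma_yxx = 0, Gamma_yxy = 0, Gamma_yyy = 49*y/(49*y^2 + 8)


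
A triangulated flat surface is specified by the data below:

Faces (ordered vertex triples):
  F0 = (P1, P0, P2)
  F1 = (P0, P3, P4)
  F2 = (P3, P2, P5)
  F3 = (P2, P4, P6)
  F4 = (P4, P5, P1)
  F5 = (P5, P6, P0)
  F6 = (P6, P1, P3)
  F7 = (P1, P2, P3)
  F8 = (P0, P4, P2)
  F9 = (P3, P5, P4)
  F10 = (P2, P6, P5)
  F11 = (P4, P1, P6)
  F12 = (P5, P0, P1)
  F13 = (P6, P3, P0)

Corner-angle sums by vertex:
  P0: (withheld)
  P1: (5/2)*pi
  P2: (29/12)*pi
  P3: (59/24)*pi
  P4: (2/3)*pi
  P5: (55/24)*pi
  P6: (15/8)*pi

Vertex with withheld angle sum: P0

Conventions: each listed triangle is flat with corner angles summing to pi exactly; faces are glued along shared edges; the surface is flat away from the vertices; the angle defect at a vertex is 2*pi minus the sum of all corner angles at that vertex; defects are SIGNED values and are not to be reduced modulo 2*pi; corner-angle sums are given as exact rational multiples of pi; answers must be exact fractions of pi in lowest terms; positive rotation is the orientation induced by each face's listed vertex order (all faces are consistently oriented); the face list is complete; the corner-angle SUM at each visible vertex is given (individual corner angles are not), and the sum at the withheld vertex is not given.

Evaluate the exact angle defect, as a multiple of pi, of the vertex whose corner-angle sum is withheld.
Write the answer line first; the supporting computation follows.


Answer: defect(P0) = (5/24)*pi

V = 7, E = 21, F = 14; chi = V - E + F = 0
Gauss-Bonnet: total defect = 2*pi*chi = 0; visible defects sum to (-5/24)*pi


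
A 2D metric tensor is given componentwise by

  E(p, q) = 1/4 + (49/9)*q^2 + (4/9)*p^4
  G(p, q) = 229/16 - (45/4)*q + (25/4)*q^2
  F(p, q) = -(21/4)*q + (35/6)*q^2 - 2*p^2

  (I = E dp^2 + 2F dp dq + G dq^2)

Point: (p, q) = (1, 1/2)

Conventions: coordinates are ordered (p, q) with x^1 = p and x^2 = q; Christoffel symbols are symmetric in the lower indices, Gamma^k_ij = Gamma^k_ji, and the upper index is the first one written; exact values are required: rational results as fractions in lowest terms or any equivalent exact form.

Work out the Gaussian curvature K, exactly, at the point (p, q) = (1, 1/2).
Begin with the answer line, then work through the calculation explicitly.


Answer: K = -23656/632025

E = 37/18, F = -19/6, G = 41/4, EG - F^2 = 265/24 at the point
E_p = 16/9, E_q = 49/9, F_p = -4, F_q = 7/12, G_p = 0, G_q = -5
E_qq = 98/9, F_pq = 0, G_pp = 0
Using the Brioschi determinant formula for K from the metric derivatives:
M1 = [[-E_qq/2 + F_pq - G_pp/2, E_p/2, F_p - E_q/2], [F_q - G_p/2, E, F], [G_q/2, F, G]] = [[-49/9, 8/9, -121/18], [7/12, 37/18, -19/6], [-5/2, -19/6, 41/4]]; det M1 = -3865/48
M2 = [[0, E_q/2, G_p/2], [E_q/2, E, F], [G_p/2, F, G]] = [[0, 49/18, 0], [49/18, 37/18, -19/6], [0, -19/6, 41/4]]; det M2 = -98441/1296
det M1 - det M2 = -2957/648; K = -2957/648 / (265/24)^2 = -23656/632025


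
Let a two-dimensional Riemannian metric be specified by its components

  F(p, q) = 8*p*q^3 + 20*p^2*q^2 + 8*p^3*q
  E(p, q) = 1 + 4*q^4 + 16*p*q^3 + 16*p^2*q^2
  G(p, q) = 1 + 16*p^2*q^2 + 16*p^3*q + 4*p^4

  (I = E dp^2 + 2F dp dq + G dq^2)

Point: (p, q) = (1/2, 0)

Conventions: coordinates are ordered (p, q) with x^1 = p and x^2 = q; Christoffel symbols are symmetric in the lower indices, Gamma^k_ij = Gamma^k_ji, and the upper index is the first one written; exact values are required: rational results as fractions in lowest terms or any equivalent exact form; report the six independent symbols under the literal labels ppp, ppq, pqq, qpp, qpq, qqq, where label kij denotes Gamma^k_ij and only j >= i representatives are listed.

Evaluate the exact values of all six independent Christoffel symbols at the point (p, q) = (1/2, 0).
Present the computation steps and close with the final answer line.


E = 1, F = 0, G = 5/4 at the point
E_p = 0, E_q = 0, F_p = 0, F_q = 1, G_p = 2, G_q = 2
EG - F^2 = 5/4;  g^inv = (4/5) * [[5/4, 0], [0, 1]]
first-kind symbols [ij,l] = (1/2)(d_i g_jl + d_j g_il - d_l g_ij): [pp,p] = E_p/2 = 0, [pp,q] = F_p - E_q/2 = 0, [pq,p] = E_q/2 = 0, [pq,q] = G_p/2 = 1, [qq,p] = F_q - G_p/2 = 0, [qq,q] = G_q/2 = 1
Gamma^p_ij = (G*[ij,p] - F*[ij,q])/(EG - F^2), Gamma^q_ij = (E*[ij,q] - F*[ij,p])/(EG - F^2)

Answer: Gamma_ppp = 0, Gamma_ppq = 0, Gamma_pqq = 0, Gamma_qpp = 0, Gamma_qpq = 4/5, Gamma_qqq = 4/5


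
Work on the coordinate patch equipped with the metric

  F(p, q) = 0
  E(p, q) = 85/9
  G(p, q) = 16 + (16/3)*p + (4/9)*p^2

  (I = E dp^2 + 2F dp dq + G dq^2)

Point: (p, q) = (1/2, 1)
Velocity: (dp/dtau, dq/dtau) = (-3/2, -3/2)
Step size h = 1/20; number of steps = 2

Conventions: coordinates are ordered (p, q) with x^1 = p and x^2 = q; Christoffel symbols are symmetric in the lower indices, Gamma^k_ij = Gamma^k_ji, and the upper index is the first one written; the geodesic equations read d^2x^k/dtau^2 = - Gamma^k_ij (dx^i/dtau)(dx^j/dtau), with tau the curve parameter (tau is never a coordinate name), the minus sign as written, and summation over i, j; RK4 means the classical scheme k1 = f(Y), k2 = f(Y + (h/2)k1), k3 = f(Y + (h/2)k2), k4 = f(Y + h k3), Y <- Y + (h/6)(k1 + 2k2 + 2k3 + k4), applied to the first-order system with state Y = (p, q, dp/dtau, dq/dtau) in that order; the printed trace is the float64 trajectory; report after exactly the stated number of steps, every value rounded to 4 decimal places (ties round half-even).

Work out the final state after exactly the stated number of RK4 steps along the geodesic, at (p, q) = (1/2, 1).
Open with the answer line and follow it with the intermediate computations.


Answer: p = 0.3535, q = 0.8465, dp/dtau = -1.4288, dq/dtau = -1.5700

f(Y) = (dp/dtau, dq/dtau, -Gamma^p_ij Y'^i Y'^j, -Gamma^q_ij Y'^i Y'^j) with the Gammas evaluated at the stage position; h = 0.050000; intermediate values shown to 6 dp
step 0: p = 0.5000, q = 1.0000, dp/dtau = -1.5000, dq/dtau = -1.5000
step 1:
  k1: at (p, q) = (0.500000, 1.000000), (dp/dtau, dq/dtau) = (-1.500000, -1.500000); Gamma_ppp = 0.000000, Gamma_ppq = 0.000000, Gamma_pqq = -0.305882, Gamma_qpp = 0.000000, Gamma_qpq = 0.153846, Gamma_qqq = 0.000000; k1 = (-1.500000, -1.500000, 0.688235, -0.692308)
  k2: at (p, q) = (0.462500, 0.962500), (dp/dtau, dq/dtau) = (-1.482794, -1.517308); Gamma_ppp = 0.000000, Gamma_ppq = 0.000000, Gamma_pqq = -0.304118, Gamma_qpp = 0.000000, Gamma_qpq = 0.154739, Gamma_qqq = 0.000000; k2 = (-1.482794, -1.517308, 0.700147, -0.696280)
  k3: at (p, q) = (0.462930, 0.962067), (dp/dtau, dq/dtau) = (-1.482496, -1.517407); Gamma_ppp = 0.000000, Gamma_ppq = 0.000000, Gamma_pqq = -0.304138, Gamma_qpp = 0.000000, Gamma_qpq = 0.154729, Gamma_qqq = 0.000000; k3 = (-1.482496, -1.517407, 0.700285, -0.696139)
  k4: at (p, q) = (0.425875, 0.924130), (dp/dtau, dq/dtau) = (-1.464986, -1.534807); Gamma_ppp = 0.000000, Gamma_ppq = 0.000000, Gamma_pqq = -0.302394, Gamma_qpp = 0.000000, Gamma_qpq = 0.155621, Gamma_qqq = 0.000000; k4 = (-1.464986, -1.534807, 0.712329, -0.699818)
  Y <- Y + (h/6)(k1 + 2k2 + 2k3 + k4): p = 0.4259, q = 0.9241, dp/dtau = -1.4650, dq/dtau = -1.5348
step 2:
  k1: at (p, q) = (0.425870, 0.924131), (dp/dtau, dq/dtau) = (-1.464988, -1.534808); Gamma_ppp = 0.000000, Gamma_ppq = 0.000000, Gamma_pqq = -0.302394, Gamma_qpp = 0.000000, Gamma_qpq = 0.155621, Gamma_qqq = 0.000000; k1 = (-1.464988, -1.534808, 0.712330, -0.699820)
  k2: at (p, q) = (0.389246, 0.885761), (dp/dtau, dq/dtau) = (-1.447180, -1.552304); Gamma_ppp = 0.000000, Gamma_ppq = 0.000000, Gamma_pqq = -0.300670, Gamma_qpp = 0.000000, Gamma_qpq = 0.156513, Gamma_qqq = 0.000000; k2 = (-1.447180, -1.552304, 0.724509, -0.703201)
  k3: at (p, q) = (0.389691, 0.885324), (dp/dtau, dq/dtau) = (-1.446875, -1.552388); Gamma_ppp = 0.000000, Gamma_ppq = 0.000000, Gamma_pqq = -0.300691, Gamma_qpp = 0.000000, Gamma_qpq = 0.156502, Gamma_qqq = 0.000000; k3 = (-1.446875, -1.552388, 0.724639, -0.703042)
  k4: at (p, q) = (0.353527, 0.846512), (dp/dtau, dq/dtau) = (-1.428756, -1.569960); Gamma_ppp = 0.000000, Gamma_ppq = 0.000000, Gamma_pqq = -0.298989, Gamma_qpp = 0.000000, Gamma_qpq = 0.157393, Gamma_qqq = 0.000000; k4 = (-1.428756, -1.569960, 0.736942, -0.706093)
  Y <- Y + (h/6)(k1 + 2k2 + 2k3 + k4): p = 0.3535, q = 0.8465, dp/dtau = -1.4288, dq/dtau = -1.5700
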